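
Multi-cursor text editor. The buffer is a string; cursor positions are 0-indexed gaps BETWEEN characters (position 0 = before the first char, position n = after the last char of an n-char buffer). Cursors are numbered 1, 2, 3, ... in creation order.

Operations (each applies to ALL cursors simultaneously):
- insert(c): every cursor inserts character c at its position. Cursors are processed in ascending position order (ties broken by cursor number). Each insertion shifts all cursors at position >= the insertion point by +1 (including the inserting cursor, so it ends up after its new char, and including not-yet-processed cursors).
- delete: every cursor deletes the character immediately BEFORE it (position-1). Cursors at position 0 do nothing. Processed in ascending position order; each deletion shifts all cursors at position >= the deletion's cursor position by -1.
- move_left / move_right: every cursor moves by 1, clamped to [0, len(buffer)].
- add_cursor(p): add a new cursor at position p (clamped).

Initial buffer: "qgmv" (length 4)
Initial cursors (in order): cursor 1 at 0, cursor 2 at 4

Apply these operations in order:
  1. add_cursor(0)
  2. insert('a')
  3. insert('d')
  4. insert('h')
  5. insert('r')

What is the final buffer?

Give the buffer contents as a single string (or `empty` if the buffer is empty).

After op 1 (add_cursor(0)): buffer="qgmv" (len 4), cursors c1@0 c3@0 c2@4, authorship ....
After op 2 (insert('a')): buffer="aaqgmva" (len 7), cursors c1@2 c3@2 c2@7, authorship 13....2
After op 3 (insert('d')): buffer="aaddqgmvad" (len 10), cursors c1@4 c3@4 c2@10, authorship 1313....22
After op 4 (insert('h')): buffer="aaddhhqgmvadh" (len 13), cursors c1@6 c3@6 c2@13, authorship 131313....222
After op 5 (insert('r')): buffer="aaddhhrrqgmvadhr" (len 16), cursors c1@8 c3@8 c2@16, authorship 13131313....2222

Answer: aaddhhrrqgmvadhr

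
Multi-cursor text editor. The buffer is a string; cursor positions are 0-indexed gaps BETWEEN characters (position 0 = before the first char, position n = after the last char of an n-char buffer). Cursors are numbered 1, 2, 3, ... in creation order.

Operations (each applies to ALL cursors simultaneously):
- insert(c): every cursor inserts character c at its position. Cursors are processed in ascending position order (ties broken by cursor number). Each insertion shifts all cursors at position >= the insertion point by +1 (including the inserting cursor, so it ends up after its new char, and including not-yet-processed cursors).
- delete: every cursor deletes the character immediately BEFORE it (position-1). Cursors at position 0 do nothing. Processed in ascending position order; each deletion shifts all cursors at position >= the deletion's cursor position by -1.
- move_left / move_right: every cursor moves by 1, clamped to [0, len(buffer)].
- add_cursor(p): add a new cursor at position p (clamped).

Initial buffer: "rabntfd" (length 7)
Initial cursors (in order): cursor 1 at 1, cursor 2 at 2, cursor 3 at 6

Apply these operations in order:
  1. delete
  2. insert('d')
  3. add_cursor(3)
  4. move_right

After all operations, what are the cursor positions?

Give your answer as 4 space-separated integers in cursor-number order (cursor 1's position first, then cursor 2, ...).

After op 1 (delete): buffer="bntd" (len 4), cursors c1@0 c2@0 c3@3, authorship ....
After op 2 (insert('d')): buffer="ddbntdd" (len 7), cursors c1@2 c2@2 c3@6, authorship 12...3.
After op 3 (add_cursor(3)): buffer="ddbntdd" (len 7), cursors c1@2 c2@2 c4@3 c3@6, authorship 12...3.
After op 4 (move_right): buffer="ddbntdd" (len 7), cursors c1@3 c2@3 c4@4 c3@7, authorship 12...3.

Answer: 3 3 7 4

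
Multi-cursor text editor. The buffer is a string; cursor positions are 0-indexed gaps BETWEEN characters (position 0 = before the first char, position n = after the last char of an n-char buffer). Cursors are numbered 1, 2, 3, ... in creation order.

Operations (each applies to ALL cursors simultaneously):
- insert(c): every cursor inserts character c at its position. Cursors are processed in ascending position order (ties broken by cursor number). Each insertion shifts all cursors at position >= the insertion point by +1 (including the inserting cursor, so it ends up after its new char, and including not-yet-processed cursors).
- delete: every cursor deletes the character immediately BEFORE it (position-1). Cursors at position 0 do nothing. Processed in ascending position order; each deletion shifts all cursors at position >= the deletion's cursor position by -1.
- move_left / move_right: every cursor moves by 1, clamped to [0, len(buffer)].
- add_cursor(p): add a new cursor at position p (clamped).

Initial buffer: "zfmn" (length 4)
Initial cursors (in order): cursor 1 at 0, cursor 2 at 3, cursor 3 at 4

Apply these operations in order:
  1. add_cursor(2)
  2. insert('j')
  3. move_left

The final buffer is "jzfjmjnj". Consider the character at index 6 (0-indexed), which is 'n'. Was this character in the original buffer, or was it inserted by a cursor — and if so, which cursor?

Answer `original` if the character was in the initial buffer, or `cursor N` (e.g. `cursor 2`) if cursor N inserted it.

Answer: original

Derivation:
After op 1 (add_cursor(2)): buffer="zfmn" (len 4), cursors c1@0 c4@2 c2@3 c3@4, authorship ....
After op 2 (insert('j')): buffer="jzfjmjnj" (len 8), cursors c1@1 c4@4 c2@6 c3@8, authorship 1..4.2.3
After op 3 (move_left): buffer="jzfjmjnj" (len 8), cursors c1@0 c4@3 c2@5 c3@7, authorship 1..4.2.3
Authorship (.=original, N=cursor N): 1 . . 4 . 2 . 3
Index 6: author = original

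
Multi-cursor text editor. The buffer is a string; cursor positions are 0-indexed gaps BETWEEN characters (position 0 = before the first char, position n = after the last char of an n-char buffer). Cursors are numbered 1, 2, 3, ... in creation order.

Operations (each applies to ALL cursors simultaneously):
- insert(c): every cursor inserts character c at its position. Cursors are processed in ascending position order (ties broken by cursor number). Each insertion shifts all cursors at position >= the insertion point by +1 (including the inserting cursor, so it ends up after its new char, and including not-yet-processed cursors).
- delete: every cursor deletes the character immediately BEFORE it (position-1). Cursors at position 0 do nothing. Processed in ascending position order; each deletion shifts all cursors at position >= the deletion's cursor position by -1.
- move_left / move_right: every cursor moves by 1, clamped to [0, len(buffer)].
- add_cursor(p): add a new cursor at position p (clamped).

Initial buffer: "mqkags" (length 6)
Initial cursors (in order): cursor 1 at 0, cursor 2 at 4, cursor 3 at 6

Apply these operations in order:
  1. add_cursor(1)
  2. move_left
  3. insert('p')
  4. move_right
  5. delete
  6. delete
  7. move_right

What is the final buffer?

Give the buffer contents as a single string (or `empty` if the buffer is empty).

After op 1 (add_cursor(1)): buffer="mqkags" (len 6), cursors c1@0 c4@1 c2@4 c3@6, authorship ......
After op 2 (move_left): buffer="mqkags" (len 6), cursors c1@0 c4@0 c2@3 c3@5, authorship ......
After op 3 (insert('p')): buffer="ppmqkpagps" (len 10), cursors c1@2 c4@2 c2@6 c3@9, authorship 14...2..3.
After op 4 (move_right): buffer="ppmqkpagps" (len 10), cursors c1@3 c4@3 c2@7 c3@10, authorship 14...2..3.
After op 5 (delete): buffer="pqkpgp" (len 6), cursors c1@1 c4@1 c2@4 c3@6, authorship 1..2.3
After op 6 (delete): buffer="qkg" (len 3), cursors c1@0 c4@0 c2@2 c3@3, authorship ...
After op 7 (move_right): buffer="qkg" (len 3), cursors c1@1 c4@1 c2@3 c3@3, authorship ...

Answer: qkg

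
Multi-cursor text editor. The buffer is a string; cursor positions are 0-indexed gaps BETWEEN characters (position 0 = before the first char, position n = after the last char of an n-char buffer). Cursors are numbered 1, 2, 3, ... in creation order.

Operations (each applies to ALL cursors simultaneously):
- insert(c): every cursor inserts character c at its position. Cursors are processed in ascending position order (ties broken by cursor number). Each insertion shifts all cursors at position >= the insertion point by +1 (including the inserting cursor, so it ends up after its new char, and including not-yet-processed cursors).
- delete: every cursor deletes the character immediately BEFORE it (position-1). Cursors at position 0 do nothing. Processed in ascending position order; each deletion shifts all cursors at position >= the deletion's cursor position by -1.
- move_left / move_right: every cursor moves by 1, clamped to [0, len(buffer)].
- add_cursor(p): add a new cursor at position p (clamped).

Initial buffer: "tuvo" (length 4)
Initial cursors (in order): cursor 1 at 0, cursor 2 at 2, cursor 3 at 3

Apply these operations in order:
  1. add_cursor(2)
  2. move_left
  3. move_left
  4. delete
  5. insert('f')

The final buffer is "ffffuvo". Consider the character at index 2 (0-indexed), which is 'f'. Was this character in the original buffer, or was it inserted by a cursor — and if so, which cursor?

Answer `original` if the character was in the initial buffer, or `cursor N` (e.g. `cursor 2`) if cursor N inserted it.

Answer: cursor 3

Derivation:
After op 1 (add_cursor(2)): buffer="tuvo" (len 4), cursors c1@0 c2@2 c4@2 c3@3, authorship ....
After op 2 (move_left): buffer="tuvo" (len 4), cursors c1@0 c2@1 c4@1 c3@2, authorship ....
After op 3 (move_left): buffer="tuvo" (len 4), cursors c1@0 c2@0 c4@0 c3@1, authorship ....
After op 4 (delete): buffer="uvo" (len 3), cursors c1@0 c2@0 c3@0 c4@0, authorship ...
After op 5 (insert('f')): buffer="ffffuvo" (len 7), cursors c1@4 c2@4 c3@4 c4@4, authorship 1234...
Authorship (.=original, N=cursor N): 1 2 3 4 . . .
Index 2: author = 3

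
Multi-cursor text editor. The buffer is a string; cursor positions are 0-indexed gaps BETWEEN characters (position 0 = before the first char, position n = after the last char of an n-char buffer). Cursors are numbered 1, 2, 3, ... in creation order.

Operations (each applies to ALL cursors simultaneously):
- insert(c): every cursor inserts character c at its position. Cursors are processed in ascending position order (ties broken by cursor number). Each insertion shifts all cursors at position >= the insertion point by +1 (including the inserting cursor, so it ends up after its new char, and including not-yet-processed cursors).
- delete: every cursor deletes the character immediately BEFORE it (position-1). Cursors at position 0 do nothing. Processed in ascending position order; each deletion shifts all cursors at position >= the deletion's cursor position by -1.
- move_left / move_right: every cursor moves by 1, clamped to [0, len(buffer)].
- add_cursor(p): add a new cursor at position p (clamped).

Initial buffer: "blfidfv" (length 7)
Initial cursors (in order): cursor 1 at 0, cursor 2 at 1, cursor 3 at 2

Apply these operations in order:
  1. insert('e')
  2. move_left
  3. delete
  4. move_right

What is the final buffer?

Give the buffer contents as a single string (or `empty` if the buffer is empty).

After op 1 (insert('e')): buffer="ebelefidfv" (len 10), cursors c1@1 c2@3 c3@5, authorship 1.2.3.....
After op 2 (move_left): buffer="ebelefidfv" (len 10), cursors c1@0 c2@2 c3@4, authorship 1.2.3.....
After op 3 (delete): buffer="eeefidfv" (len 8), cursors c1@0 c2@1 c3@2, authorship 123.....
After op 4 (move_right): buffer="eeefidfv" (len 8), cursors c1@1 c2@2 c3@3, authorship 123.....

Answer: eeefidfv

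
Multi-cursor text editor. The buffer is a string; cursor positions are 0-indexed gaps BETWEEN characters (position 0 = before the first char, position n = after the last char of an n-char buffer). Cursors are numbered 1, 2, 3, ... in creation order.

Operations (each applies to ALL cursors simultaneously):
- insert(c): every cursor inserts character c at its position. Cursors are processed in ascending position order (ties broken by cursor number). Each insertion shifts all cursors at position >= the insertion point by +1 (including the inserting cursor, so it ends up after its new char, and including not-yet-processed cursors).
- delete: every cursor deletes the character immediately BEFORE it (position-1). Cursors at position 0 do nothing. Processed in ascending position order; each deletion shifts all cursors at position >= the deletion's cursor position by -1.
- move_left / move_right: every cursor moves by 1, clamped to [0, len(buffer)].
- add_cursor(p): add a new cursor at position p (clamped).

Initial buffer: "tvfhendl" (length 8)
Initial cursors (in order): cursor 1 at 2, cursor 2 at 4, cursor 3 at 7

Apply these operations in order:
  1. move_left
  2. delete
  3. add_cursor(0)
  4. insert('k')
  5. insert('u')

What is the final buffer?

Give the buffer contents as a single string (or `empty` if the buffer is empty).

After op 1 (move_left): buffer="tvfhendl" (len 8), cursors c1@1 c2@3 c3@6, authorship ........
After op 2 (delete): buffer="vhedl" (len 5), cursors c1@0 c2@1 c3@3, authorship .....
After op 3 (add_cursor(0)): buffer="vhedl" (len 5), cursors c1@0 c4@0 c2@1 c3@3, authorship .....
After op 4 (insert('k')): buffer="kkvkhekdl" (len 9), cursors c1@2 c4@2 c2@4 c3@7, authorship 14.2..3..
After op 5 (insert('u')): buffer="kkuuvkuhekudl" (len 13), cursors c1@4 c4@4 c2@7 c3@11, authorship 1414.22..33..

Answer: kkuuvkuhekudl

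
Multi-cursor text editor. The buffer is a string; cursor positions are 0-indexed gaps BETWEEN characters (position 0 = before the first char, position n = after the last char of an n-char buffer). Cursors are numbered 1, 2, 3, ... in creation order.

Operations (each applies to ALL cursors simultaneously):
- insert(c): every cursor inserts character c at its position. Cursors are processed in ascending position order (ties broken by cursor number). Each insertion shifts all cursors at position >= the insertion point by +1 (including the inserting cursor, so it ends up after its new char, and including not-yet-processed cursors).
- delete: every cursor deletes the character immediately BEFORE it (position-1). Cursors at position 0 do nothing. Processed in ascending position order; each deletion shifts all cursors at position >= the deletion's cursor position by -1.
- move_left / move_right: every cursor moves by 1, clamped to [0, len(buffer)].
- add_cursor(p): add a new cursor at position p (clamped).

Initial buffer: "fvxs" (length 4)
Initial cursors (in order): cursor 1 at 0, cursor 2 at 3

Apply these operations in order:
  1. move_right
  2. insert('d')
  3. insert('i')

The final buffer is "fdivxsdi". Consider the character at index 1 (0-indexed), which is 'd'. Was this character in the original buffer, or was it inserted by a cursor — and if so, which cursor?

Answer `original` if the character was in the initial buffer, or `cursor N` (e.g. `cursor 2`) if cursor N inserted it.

Answer: cursor 1

Derivation:
After op 1 (move_right): buffer="fvxs" (len 4), cursors c1@1 c2@4, authorship ....
After op 2 (insert('d')): buffer="fdvxsd" (len 6), cursors c1@2 c2@6, authorship .1...2
After op 3 (insert('i')): buffer="fdivxsdi" (len 8), cursors c1@3 c2@8, authorship .11...22
Authorship (.=original, N=cursor N): . 1 1 . . . 2 2
Index 1: author = 1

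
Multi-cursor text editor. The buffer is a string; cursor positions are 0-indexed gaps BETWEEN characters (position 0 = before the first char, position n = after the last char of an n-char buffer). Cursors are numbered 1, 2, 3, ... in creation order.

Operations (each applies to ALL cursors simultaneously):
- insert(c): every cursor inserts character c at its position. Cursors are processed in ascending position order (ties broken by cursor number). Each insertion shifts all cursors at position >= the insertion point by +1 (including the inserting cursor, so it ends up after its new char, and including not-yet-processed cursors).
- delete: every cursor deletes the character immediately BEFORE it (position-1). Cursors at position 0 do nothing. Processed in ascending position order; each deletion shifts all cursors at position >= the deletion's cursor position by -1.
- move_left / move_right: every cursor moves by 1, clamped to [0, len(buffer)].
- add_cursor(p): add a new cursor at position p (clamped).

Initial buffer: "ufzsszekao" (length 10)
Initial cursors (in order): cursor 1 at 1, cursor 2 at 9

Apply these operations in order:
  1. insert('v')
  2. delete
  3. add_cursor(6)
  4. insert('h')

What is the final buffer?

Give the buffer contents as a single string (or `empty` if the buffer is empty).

After op 1 (insert('v')): buffer="uvfzsszekavo" (len 12), cursors c1@2 c2@11, authorship .1........2.
After op 2 (delete): buffer="ufzsszekao" (len 10), cursors c1@1 c2@9, authorship ..........
After op 3 (add_cursor(6)): buffer="ufzsszekao" (len 10), cursors c1@1 c3@6 c2@9, authorship ..........
After op 4 (insert('h')): buffer="uhfzsszhekaho" (len 13), cursors c1@2 c3@8 c2@12, authorship .1.....3...2.

Answer: uhfzsszhekaho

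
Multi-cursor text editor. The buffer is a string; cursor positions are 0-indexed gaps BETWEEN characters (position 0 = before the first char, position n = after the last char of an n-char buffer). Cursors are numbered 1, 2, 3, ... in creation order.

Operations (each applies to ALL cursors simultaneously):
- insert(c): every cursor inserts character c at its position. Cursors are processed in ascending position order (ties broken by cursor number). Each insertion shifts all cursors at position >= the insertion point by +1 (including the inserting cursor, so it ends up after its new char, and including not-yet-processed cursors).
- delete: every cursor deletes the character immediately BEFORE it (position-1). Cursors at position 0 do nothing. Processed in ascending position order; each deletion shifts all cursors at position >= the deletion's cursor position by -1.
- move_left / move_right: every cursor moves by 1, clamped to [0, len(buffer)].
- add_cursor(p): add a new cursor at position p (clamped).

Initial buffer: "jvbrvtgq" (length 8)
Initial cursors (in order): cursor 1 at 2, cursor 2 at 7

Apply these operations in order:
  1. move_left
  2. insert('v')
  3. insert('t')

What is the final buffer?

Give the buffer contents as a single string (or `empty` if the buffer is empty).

Answer: jvtvbrvtvtgq

Derivation:
After op 1 (move_left): buffer="jvbrvtgq" (len 8), cursors c1@1 c2@6, authorship ........
After op 2 (insert('v')): buffer="jvvbrvtvgq" (len 10), cursors c1@2 c2@8, authorship .1.....2..
After op 3 (insert('t')): buffer="jvtvbrvtvtgq" (len 12), cursors c1@3 c2@10, authorship .11.....22..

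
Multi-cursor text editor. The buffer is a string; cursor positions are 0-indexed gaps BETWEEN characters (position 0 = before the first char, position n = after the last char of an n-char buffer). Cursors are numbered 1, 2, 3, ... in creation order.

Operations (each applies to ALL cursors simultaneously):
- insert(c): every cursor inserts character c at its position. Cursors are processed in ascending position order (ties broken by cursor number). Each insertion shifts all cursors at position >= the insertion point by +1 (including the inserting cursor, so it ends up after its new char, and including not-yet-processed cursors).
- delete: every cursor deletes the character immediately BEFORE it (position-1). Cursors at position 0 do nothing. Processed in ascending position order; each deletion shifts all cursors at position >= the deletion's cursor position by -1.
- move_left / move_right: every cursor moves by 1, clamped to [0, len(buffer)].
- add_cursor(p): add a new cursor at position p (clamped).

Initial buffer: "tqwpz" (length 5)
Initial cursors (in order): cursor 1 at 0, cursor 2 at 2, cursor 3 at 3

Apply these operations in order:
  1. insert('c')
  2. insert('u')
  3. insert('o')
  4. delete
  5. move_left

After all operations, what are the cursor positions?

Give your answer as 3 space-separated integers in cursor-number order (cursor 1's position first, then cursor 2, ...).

Answer: 1 5 8

Derivation:
After op 1 (insert('c')): buffer="ctqcwcpz" (len 8), cursors c1@1 c2@4 c3@6, authorship 1..2.3..
After op 2 (insert('u')): buffer="cutqcuwcupz" (len 11), cursors c1@2 c2@6 c3@9, authorship 11..22.33..
After op 3 (insert('o')): buffer="cuotqcuowcuopz" (len 14), cursors c1@3 c2@8 c3@12, authorship 111..222.333..
After op 4 (delete): buffer="cutqcuwcupz" (len 11), cursors c1@2 c2@6 c3@9, authorship 11..22.33..
After op 5 (move_left): buffer="cutqcuwcupz" (len 11), cursors c1@1 c2@5 c3@8, authorship 11..22.33..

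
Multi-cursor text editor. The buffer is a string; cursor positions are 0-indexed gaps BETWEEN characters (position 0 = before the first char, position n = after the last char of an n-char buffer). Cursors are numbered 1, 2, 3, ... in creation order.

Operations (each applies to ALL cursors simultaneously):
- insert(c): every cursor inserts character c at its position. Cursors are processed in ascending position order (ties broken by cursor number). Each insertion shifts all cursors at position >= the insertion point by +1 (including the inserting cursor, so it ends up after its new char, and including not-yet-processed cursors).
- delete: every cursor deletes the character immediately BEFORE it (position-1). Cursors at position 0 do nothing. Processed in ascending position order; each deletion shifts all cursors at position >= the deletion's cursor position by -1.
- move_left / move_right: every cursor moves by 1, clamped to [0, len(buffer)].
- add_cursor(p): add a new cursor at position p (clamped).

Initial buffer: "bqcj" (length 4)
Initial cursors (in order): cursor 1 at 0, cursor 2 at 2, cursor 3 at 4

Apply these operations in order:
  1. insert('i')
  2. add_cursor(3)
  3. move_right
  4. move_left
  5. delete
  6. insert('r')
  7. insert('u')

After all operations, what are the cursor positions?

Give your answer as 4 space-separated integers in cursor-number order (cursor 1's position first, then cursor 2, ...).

Answer: 2 7 10 7

Derivation:
After op 1 (insert('i')): buffer="ibqicji" (len 7), cursors c1@1 c2@4 c3@7, authorship 1..2..3
After op 2 (add_cursor(3)): buffer="ibqicji" (len 7), cursors c1@1 c4@3 c2@4 c3@7, authorship 1..2..3
After op 3 (move_right): buffer="ibqicji" (len 7), cursors c1@2 c4@4 c2@5 c3@7, authorship 1..2..3
After op 4 (move_left): buffer="ibqicji" (len 7), cursors c1@1 c4@3 c2@4 c3@6, authorship 1..2..3
After op 5 (delete): buffer="bci" (len 3), cursors c1@0 c2@1 c4@1 c3@2, authorship ..3
After op 6 (insert('r')): buffer="rbrrcri" (len 7), cursors c1@1 c2@4 c4@4 c3@6, authorship 1.24.33
After op 7 (insert('u')): buffer="rubrruucrui" (len 11), cursors c1@2 c2@7 c4@7 c3@10, authorship 11.2424.333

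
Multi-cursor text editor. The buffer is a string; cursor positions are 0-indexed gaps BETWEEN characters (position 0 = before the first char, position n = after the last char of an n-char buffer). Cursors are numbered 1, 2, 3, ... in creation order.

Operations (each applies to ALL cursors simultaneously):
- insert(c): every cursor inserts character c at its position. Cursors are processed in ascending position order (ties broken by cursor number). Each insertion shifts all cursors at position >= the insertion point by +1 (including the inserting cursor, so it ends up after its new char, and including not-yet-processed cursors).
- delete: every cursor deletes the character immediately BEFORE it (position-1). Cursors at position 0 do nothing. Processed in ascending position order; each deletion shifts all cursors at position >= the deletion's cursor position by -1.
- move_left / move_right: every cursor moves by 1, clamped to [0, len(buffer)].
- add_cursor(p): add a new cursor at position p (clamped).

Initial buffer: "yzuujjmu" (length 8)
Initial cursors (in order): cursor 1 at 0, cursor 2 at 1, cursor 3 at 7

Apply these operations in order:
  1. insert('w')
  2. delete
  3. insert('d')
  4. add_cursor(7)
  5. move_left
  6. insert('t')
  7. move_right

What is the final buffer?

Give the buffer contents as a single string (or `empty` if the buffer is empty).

Answer: tdytdzuutjjmtdu

Derivation:
After op 1 (insert('w')): buffer="wywzuujjmwu" (len 11), cursors c1@1 c2@3 c3@10, authorship 1.2......3.
After op 2 (delete): buffer="yzuujjmu" (len 8), cursors c1@0 c2@1 c3@7, authorship ........
After op 3 (insert('d')): buffer="dydzuujjmdu" (len 11), cursors c1@1 c2@3 c3@10, authorship 1.2......3.
After op 4 (add_cursor(7)): buffer="dydzuujjmdu" (len 11), cursors c1@1 c2@3 c4@7 c3@10, authorship 1.2......3.
After op 5 (move_left): buffer="dydzuujjmdu" (len 11), cursors c1@0 c2@2 c4@6 c3@9, authorship 1.2......3.
After op 6 (insert('t')): buffer="tdytdzuutjjmtdu" (len 15), cursors c1@1 c2@4 c4@9 c3@13, authorship 11.22...4...33.
After op 7 (move_right): buffer="tdytdzuutjjmtdu" (len 15), cursors c1@2 c2@5 c4@10 c3@14, authorship 11.22...4...33.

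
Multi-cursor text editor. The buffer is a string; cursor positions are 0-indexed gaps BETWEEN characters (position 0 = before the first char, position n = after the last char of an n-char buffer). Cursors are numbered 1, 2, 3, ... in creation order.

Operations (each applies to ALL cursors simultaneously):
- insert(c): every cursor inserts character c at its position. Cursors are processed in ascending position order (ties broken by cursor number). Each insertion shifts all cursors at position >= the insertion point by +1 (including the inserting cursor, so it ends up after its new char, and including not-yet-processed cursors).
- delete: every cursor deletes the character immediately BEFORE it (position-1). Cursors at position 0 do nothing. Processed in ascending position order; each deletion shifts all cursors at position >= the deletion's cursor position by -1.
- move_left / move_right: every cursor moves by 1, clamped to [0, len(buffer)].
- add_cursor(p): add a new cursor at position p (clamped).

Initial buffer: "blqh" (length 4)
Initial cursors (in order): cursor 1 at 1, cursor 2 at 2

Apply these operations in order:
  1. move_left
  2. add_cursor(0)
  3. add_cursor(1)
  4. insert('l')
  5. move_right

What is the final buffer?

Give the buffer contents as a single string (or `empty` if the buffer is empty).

After op 1 (move_left): buffer="blqh" (len 4), cursors c1@0 c2@1, authorship ....
After op 2 (add_cursor(0)): buffer="blqh" (len 4), cursors c1@0 c3@0 c2@1, authorship ....
After op 3 (add_cursor(1)): buffer="blqh" (len 4), cursors c1@0 c3@0 c2@1 c4@1, authorship ....
After op 4 (insert('l')): buffer="llblllqh" (len 8), cursors c1@2 c3@2 c2@5 c4@5, authorship 13.24...
After op 5 (move_right): buffer="llblllqh" (len 8), cursors c1@3 c3@3 c2@6 c4@6, authorship 13.24...

Answer: llblllqh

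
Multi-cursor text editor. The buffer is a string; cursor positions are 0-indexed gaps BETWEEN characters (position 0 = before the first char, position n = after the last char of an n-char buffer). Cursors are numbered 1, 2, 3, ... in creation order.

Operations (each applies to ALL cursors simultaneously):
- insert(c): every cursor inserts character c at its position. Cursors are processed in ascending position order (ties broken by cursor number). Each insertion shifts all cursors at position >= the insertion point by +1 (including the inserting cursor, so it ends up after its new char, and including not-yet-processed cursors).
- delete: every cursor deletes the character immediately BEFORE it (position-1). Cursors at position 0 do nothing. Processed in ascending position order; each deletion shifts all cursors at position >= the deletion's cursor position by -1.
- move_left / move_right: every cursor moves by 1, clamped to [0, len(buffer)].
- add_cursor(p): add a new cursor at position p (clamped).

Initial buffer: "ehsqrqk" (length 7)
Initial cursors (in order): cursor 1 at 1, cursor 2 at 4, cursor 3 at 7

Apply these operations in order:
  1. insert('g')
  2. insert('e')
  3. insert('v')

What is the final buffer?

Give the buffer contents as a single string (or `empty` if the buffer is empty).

After op 1 (insert('g')): buffer="eghsqgrqkg" (len 10), cursors c1@2 c2@6 c3@10, authorship .1...2...3
After op 2 (insert('e')): buffer="egehsqgerqkge" (len 13), cursors c1@3 c2@8 c3@13, authorship .11...22...33
After op 3 (insert('v')): buffer="egevhsqgevrqkgev" (len 16), cursors c1@4 c2@10 c3@16, authorship .111...222...333

Answer: egevhsqgevrqkgev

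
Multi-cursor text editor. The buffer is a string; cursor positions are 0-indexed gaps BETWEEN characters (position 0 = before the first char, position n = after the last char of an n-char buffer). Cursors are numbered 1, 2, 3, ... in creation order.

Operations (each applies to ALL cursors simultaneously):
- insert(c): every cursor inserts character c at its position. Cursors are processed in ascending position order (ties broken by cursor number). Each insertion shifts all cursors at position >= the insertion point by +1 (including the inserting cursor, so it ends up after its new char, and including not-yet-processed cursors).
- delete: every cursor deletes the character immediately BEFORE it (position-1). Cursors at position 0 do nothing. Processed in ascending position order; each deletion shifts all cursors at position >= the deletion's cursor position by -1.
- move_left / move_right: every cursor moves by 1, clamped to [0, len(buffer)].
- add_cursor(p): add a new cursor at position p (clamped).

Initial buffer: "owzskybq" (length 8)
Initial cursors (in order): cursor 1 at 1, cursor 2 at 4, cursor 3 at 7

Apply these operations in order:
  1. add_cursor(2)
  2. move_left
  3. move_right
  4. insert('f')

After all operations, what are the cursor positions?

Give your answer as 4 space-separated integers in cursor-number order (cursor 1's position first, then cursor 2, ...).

Answer: 2 7 11 4

Derivation:
After op 1 (add_cursor(2)): buffer="owzskybq" (len 8), cursors c1@1 c4@2 c2@4 c3@7, authorship ........
After op 2 (move_left): buffer="owzskybq" (len 8), cursors c1@0 c4@1 c2@3 c3@6, authorship ........
After op 3 (move_right): buffer="owzskybq" (len 8), cursors c1@1 c4@2 c2@4 c3@7, authorship ........
After op 4 (insert('f')): buffer="ofwfzsfkybfq" (len 12), cursors c1@2 c4@4 c2@7 c3@11, authorship .1.4..2...3.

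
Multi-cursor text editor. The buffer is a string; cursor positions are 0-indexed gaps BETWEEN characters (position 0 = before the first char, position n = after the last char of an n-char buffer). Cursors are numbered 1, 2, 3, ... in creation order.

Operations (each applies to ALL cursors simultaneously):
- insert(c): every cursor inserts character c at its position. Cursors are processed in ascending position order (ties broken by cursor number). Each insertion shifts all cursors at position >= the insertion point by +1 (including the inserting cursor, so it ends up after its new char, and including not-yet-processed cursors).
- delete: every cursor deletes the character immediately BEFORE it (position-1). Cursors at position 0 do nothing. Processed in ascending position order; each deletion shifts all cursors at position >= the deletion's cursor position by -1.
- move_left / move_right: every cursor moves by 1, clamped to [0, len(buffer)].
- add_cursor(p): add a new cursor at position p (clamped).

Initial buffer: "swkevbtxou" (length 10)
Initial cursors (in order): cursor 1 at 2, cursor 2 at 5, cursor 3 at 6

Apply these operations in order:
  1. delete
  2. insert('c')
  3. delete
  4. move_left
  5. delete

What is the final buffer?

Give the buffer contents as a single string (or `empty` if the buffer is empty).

Answer: etxou

Derivation:
After op 1 (delete): buffer="sketxou" (len 7), cursors c1@1 c2@3 c3@3, authorship .......
After op 2 (insert('c')): buffer="sckecctxou" (len 10), cursors c1@2 c2@6 c3@6, authorship .1..23....
After op 3 (delete): buffer="sketxou" (len 7), cursors c1@1 c2@3 c3@3, authorship .......
After op 4 (move_left): buffer="sketxou" (len 7), cursors c1@0 c2@2 c3@2, authorship .......
After op 5 (delete): buffer="etxou" (len 5), cursors c1@0 c2@0 c3@0, authorship .....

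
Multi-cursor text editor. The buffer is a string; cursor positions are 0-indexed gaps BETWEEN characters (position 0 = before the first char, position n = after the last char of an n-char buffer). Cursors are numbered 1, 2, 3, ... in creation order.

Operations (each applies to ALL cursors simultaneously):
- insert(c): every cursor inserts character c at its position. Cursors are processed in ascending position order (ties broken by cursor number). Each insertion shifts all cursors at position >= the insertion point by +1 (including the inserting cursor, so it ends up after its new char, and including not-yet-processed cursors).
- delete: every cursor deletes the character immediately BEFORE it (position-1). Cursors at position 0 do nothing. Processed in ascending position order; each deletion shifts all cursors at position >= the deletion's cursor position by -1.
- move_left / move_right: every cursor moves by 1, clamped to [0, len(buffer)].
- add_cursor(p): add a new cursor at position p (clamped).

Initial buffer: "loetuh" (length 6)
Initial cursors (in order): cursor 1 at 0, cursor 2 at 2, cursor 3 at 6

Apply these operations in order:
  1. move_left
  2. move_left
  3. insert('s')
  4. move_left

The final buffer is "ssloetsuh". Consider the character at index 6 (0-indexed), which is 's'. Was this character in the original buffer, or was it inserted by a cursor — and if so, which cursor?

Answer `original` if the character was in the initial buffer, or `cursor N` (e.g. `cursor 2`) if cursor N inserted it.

After op 1 (move_left): buffer="loetuh" (len 6), cursors c1@0 c2@1 c3@5, authorship ......
After op 2 (move_left): buffer="loetuh" (len 6), cursors c1@0 c2@0 c3@4, authorship ......
After op 3 (insert('s')): buffer="ssloetsuh" (len 9), cursors c1@2 c2@2 c3@7, authorship 12....3..
After op 4 (move_left): buffer="ssloetsuh" (len 9), cursors c1@1 c2@1 c3@6, authorship 12....3..
Authorship (.=original, N=cursor N): 1 2 . . . . 3 . .
Index 6: author = 3

Answer: cursor 3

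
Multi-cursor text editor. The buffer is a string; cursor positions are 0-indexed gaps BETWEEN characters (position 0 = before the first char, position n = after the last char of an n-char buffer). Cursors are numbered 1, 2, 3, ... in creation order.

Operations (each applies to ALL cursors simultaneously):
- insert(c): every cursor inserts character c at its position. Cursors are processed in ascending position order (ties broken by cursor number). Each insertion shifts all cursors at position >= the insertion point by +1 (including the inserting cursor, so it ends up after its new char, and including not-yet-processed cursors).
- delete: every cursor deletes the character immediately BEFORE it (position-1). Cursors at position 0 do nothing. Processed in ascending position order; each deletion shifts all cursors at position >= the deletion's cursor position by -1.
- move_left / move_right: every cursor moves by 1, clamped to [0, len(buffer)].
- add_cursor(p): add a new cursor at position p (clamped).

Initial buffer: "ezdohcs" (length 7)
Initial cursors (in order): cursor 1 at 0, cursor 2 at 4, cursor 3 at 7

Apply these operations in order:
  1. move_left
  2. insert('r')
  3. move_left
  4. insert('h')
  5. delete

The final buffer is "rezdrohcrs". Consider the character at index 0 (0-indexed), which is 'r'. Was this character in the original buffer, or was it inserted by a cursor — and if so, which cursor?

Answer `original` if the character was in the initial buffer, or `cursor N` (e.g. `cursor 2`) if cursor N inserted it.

Answer: cursor 1

Derivation:
After op 1 (move_left): buffer="ezdohcs" (len 7), cursors c1@0 c2@3 c3@6, authorship .......
After op 2 (insert('r')): buffer="rezdrohcrs" (len 10), cursors c1@1 c2@5 c3@9, authorship 1...2...3.
After op 3 (move_left): buffer="rezdrohcrs" (len 10), cursors c1@0 c2@4 c3@8, authorship 1...2...3.
After op 4 (insert('h')): buffer="hrezdhrohchrs" (len 13), cursors c1@1 c2@6 c3@11, authorship 11...22...33.
After op 5 (delete): buffer="rezdrohcrs" (len 10), cursors c1@0 c2@4 c3@8, authorship 1...2...3.
Authorship (.=original, N=cursor N): 1 . . . 2 . . . 3 .
Index 0: author = 1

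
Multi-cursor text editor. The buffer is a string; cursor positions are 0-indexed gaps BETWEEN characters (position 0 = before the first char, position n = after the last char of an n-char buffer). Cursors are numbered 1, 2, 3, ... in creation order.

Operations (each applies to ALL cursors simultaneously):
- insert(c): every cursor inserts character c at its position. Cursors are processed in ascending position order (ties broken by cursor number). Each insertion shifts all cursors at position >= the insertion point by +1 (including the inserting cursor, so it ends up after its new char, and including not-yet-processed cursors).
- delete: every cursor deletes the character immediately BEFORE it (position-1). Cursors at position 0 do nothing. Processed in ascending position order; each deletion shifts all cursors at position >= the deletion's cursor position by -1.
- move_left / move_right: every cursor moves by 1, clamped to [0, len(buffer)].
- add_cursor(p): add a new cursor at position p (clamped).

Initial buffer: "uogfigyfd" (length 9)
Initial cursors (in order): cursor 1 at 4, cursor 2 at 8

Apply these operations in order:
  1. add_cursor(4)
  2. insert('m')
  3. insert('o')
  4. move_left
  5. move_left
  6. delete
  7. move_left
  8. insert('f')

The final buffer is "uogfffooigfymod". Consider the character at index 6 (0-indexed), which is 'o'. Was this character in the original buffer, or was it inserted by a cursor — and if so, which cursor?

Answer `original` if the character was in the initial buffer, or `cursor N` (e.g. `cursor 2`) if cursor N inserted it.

Answer: cursor 1

Derivation:
After op 1 (add_cursor(4)): buffer="uogfigyfd" (len 9), cursors c1@4 c3@4 c2@8, authorship .........
After op 2 (insert('m')): buffer="uogfmmigyfmd" (len 12), cursors c1@6 c3@6 c2@11, authorship ....13....2.
After op 3 (insert('o')): buffer="uogfmmooigyfmod" (len 15), cursors c1@8 c3@8 c2@14, authorship ....1313....22.
After op 4 (move_left): buffer="uogfmmooigyfmod" (len 15), cursors c1@7 c3@7 c2@13, authorship ....1313....22.
After op 5 (move_left): buffer="uogfmmooigyfmod" (len 15), cursors c1@6 c3@6 c2@12, authorship ....1313....22.
After op 6 (delete): buffer="uogfooigymod" (len 12), cursors c1@4 c3@4 c2@9, authorship ....13...22.
After op 7 (move_left): buffer="uogfooigymod" (len 12), cursors c1@3 c3@3 c2@8, authorship ....13...22.
After op 8 (insert('f')): buffer="uogfffooigfymod" (len 15), cursors c1@5 c3@5 c2@11, authorship ...13.13..2.22.
Authorship (.=original, N=cursor N): . . . 1 3 . 1 3 . . 2 . 2 2 .
Index 6: author = 1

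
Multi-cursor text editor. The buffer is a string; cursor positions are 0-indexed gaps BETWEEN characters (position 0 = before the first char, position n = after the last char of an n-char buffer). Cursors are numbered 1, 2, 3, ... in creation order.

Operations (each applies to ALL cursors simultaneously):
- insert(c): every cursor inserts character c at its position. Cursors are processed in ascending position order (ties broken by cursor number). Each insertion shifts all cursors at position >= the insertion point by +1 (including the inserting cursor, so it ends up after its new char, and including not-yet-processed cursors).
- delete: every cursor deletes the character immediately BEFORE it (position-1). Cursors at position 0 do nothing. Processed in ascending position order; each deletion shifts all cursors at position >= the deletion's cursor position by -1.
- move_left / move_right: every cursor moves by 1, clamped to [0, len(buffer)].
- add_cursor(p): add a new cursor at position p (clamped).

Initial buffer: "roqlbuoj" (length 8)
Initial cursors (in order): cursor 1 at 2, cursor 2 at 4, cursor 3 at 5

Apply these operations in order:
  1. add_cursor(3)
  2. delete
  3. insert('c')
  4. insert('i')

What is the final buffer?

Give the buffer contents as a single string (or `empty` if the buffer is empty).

After op 1 (add_cursor(3)): buffer="roqlbuoj" (len 8), cursors c1@2 c4@3 c2@4 c3@5, authorship ........
After op 2 (delete): buffer="ruoj" (len 4), cursors c1@1 c2@1 c3@1 c4@1, authorship ....
After op 3 (insert('c')): buffer="rccccuoj" (len 8), cursors c1@5 c2@5 c3@5 c4@5, authorship .1234...
After op 4 (insert('i')): buffer="rcccciiiiuoj" (len 12), cursors c1@9 c2@9 c3@9 c4@9, authorship .12341234...

Answer: rcccciiiiuoj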